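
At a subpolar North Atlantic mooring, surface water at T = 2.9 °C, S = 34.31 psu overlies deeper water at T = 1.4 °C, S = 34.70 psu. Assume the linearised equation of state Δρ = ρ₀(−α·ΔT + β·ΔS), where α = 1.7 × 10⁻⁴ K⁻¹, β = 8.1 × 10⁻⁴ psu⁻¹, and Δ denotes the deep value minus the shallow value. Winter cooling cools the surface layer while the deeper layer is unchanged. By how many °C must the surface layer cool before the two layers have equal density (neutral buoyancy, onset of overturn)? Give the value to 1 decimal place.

3.4 °C

Neutral buoyancy requires Δρ = 0, i.e. −α(T_deep − T_surf′) + β(S_deep − S_surf) = 0.
T_surf′ = T_deep − (β/α)·ΔS = 1.4 − (8.1 × 10⁻⁴/1.7 × 10⁻⁴)·(+0.39) = -0.458 °C.
Cooling required: 2.9 − (-0.458) = 3.358 °C.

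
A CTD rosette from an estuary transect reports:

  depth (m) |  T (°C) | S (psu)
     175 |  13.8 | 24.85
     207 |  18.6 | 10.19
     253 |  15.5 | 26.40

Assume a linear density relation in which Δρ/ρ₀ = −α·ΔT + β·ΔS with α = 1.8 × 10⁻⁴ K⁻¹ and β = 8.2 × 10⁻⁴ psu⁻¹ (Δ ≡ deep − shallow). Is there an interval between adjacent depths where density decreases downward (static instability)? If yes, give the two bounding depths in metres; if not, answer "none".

Evaluate Δρ/ρ₀ = −αΔT + βΔS across each adjacent pair:
  175–207 m: −αΔT+βΔS = −(1.8 × 10⁻⁴)(+4.8)+(8.2 × 10⁻⁴)(-14.66) = -0.013 → UNSTABLE
  207–253 m: −αΔT+βΔS = −(1.8 × 10⁻⁴)(-3.1)+(8.2 × 10⁻⁴)(+16.21) = 0.014 → stable
The 175–207 m interval has Δρ < 0: lighter water underlies denser water.

175–207 m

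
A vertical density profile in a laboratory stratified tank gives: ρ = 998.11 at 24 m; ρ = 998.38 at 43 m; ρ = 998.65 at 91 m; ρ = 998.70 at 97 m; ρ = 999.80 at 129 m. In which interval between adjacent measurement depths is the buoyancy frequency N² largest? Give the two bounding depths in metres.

Compute the density gradient over each adjacent pair:
  24–43 m: Δρ/Δz = 0.27/19 = 0.014 kg m⁻⁴
  43–91 m: Δρ/Δz = 0.27/48 = 5.6 × 10⁻³ kg m⁻⁴
  91–97 m: Δρ/Δz = 0.05/6 = 8.3 × 10⁻³ kg m⁻⁴
  97–129 m: Δρ/Δz = 1.10/32 = 0.034 kg m⁻⁴
The largest gradient is in the 97–129 m interval — the pycnocline.

97–129 m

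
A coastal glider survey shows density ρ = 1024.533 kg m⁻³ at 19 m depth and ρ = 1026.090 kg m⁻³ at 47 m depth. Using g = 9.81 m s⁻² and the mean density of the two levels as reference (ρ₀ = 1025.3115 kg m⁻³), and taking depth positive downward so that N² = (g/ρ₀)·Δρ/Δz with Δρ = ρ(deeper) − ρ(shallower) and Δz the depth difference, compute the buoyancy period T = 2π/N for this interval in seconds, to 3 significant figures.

272 s

Δρ = 1026.090 − 1024.533 = 1.557 kg m⁻³ over Δz = 47 − 19 = 28 m.
N² = (9.81/1025.3115) × (1.557/28) = 5.3204 × 10⁻⁴ s⁻².
N = √(5.3204 × 10⁻⁴) = 0.023066 rad s⁻¹, so T = 2π/N = 272.40 s ≈ 272 s.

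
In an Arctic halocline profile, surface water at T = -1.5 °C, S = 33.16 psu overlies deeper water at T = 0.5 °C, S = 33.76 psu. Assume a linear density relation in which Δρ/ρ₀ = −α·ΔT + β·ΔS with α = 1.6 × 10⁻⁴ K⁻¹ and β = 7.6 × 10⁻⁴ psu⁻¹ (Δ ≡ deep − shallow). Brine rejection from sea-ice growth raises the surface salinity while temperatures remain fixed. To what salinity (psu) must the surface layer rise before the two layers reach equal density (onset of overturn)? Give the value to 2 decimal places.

Neutral buoyancy requires −α(T_deep − T_surf) + β(S_deep − S_surf′) = 0.
S_surf′ = S_deep − (α/β)·ΔT = 33.76 − (1.6 × 10⁻⁴/7.6 × 10⁻⁴)·(+2.0) = 33.3389 psu.
Increase required: 33.3389 − 33.16 = 0.1789 psu.

33.34 psu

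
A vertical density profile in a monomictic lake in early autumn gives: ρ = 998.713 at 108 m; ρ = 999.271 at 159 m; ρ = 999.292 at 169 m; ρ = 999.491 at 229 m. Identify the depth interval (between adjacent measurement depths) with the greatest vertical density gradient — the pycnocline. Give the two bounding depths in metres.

Compute the density gradient over each adjacent pair:
  108–159 m: Δρ/Δz = 0.558/51 = 0.011 kg m⁻⁴
  159–169 m: Δρ/Δz = 0.021/10 = 2.1 × 10⁻³ kg m⁻⁴
  169–229 m: Δρ/Δz = 0.199/60 = 3.3 × 10⁻³ kg m⁻⁴
The largest gradient is in the 108–159 m interval — the pycnocline.

108–159 m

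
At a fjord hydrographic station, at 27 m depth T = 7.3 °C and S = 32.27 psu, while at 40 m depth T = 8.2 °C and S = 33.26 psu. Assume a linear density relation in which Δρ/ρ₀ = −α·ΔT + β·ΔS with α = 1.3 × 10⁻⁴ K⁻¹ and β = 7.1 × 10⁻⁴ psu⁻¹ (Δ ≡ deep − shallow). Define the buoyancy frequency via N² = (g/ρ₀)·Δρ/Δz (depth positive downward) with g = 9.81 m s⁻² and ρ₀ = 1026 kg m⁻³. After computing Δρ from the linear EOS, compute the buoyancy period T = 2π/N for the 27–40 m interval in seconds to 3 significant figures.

299 s

ΔT = +0.9 K, ΔS = +0.99 psu (deep − shallow).
Δρ/ρ₀ = −αΔT + βΔS = -1.17 × 10⁻⁴ + 7.029 × 10⁻⁴ = 5.859 × 10⁻⁴, so Δρ ≈ 0.6011 kg m⁻³.
N² = (g/ρ₀)·Δρ/Δz = g·(Δρ/ρ₀)/Δz = 9.81 × 5.859 × 10⁻⁴ / 13 = 4.4213 × 10⁻⁴ s⁻².
N = √(4.4213 × 10⁻⁴) = 0.021027 rad s⁻¹ → T = 2π/N = 298.82 s ≈ 299 s.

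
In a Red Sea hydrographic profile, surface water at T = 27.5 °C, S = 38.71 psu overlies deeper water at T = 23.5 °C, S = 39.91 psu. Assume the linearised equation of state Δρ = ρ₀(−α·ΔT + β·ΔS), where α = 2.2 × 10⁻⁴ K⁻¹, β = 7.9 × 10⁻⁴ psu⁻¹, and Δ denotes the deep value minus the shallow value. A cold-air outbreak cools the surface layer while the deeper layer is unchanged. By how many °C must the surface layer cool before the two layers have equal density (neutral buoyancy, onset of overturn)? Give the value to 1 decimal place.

8.3 °C

Neutral buoyancy requires Δρ = 0, i.e. −α(T_deep − T_surf′) + β(S_deep − S_surf) = 0.
T_surf′ = T_deep − (β/α)·ΔS = 23.5 − (7.9 × 10⁻⁴/2.2 × 10⁻⁴)·(+1.20) = 19.191 °C.
Cooling required: 27.5 − (19.191) = 8.309 °C.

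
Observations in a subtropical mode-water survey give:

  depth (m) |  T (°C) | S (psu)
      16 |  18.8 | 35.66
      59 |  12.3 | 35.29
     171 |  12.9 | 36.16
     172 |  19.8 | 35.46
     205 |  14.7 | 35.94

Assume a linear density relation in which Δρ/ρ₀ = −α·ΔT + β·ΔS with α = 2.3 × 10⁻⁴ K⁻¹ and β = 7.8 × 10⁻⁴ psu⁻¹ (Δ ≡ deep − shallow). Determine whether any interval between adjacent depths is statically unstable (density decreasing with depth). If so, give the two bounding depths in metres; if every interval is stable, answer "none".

Evaluate Δρ/ρ₀ = −αΔT + βΔS across each adjacent pair:
  16–59 m: −αΔT+βΔS = −(2.3 × 10⁻⁴)(-6.5)+(7.8 × 10⁻⁴)(-0.37) = 1.2 × 10⁻³ → stable
  59–171 m: −αΔT+βΔS = −(2.3 × 10⁻⁴)(+0.6)+(7.8 × 10⁻⁴)(+0.87) = 5.4 × 10⁻⁴ → stable
  171–172 m: −αΔT+βΔS = −(2.3 × 10⁻⁴)(+6.9)+(7.8 × 10⁻⁴)(-0.70) = -2.1 × 10⁻³ → UNSTABLE
  172–205 m: −αΔT+βΔS = −(2.3 × 10⁻⁴)(-5.1)+(7.8 × 10⁻⁴)(+0.48) = 1.5 × 10⁻³ → stable
The 171–172 m interval has Δρ < 0: lighter water underlies denser water.

171–172 m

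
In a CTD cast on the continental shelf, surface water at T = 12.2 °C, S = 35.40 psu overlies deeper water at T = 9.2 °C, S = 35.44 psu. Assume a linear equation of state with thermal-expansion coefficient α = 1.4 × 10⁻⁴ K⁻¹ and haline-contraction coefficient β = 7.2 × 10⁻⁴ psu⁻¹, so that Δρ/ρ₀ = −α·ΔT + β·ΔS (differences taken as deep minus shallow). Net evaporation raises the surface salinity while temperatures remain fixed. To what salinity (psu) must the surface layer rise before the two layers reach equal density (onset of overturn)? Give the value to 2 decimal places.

Neutral buoyancy requires −α(T_deep − T_surf) + β(S_deep − S_surf′) = 0.
S_surf′ = S_deep − (α/β)·ΔT = 35.44 − (1.4 × 10⁻⁴/7.2 × 10⁻⁴)·(-3.0) = 36.0233 psu.
Increase required: 36.0233 − 35.40 = 0.6233 psu.

36.02 psu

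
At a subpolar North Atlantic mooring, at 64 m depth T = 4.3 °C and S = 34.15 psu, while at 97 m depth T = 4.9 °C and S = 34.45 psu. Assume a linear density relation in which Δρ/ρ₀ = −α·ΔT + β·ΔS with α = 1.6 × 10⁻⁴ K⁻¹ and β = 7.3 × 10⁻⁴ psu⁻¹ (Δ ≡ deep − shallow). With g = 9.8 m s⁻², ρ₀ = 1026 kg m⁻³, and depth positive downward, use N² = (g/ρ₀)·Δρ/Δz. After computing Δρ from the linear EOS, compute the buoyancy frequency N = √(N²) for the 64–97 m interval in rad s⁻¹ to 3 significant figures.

ΔT = +0.6 K, ΔS = +0.30 psu (deep − shallow).
Δρ/ρ₀ = −αΔT + βΔS = -9.60 × 10⁻⁵ + 2.19 × 10⁻⁴ = 1.23 × 10⁻⁴, so Δρ ≈ 0.1262 kg m⁻³.
N² = (g/ρ₀)·Δρ/Δz = g·(Δρ/ρ₀)/Δz = 9.8 × 1.23 × 10⁻⁴ / 33 = 3.6527 × 10⁻⁵ s⁻².
N = √(3.6527 × 10⁻⁵) = 6.0438 × 10⁻³ rad s⁻¹ ≈ 6.04 × 10⁻³ rad s⁻¹.

6.04 × 10⁻³ rad s⁻¹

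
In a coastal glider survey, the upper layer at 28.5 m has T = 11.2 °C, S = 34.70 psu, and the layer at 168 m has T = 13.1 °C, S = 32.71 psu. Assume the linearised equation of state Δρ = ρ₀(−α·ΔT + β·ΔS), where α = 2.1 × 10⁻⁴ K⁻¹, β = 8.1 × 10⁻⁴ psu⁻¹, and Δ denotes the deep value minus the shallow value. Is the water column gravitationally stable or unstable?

ΔT = 13.1 − 11.2 = +1.9 K and ΔS = 32.71 − 34.70 = -1.99 psu (deep − shallow).
−αΔT = -3.99 × 10⁻⁴; βΔS = -1.6119 × 10⁻³; sum Δρ/ρ₀ = -2.0109 × 10⁻³.
Δρ/ρ₀ < 0, so Δρ < 0: deeper water is lighter → statically unstable; the column would overturn.

unstable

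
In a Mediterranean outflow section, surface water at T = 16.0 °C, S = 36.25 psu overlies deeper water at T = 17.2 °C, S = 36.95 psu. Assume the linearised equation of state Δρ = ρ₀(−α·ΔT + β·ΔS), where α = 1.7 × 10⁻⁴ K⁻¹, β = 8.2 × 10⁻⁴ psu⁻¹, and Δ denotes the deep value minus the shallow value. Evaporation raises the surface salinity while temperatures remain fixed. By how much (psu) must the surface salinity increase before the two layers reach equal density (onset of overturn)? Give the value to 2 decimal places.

Neutral buoyancy requires −α(T_deep − T_surf) + β(S_deep − S_surf′) = 0.
S_surf′ = S_deep − (α/β)·ΔT = 36.95 − (1.7 × 10⁻⁴/8.2 × 10⁻⁴)·(+1.2) = 36.7012 psu.
Increase required: 36.7012 − 36.25 = 0.4512 psu.

0.45 psu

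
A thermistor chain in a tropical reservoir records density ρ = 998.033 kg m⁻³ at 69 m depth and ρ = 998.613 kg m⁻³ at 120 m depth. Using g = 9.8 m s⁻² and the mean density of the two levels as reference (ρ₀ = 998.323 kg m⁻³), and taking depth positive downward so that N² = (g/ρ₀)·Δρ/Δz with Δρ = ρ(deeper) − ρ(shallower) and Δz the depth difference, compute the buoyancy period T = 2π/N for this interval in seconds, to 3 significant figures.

Δρ = 998.613 − 998.033 = 0.580 kg m⁻³ over Δz = 120 − 69 = 51 m.
N² = (9.8/998.323) × (0.580/51) = 1.1164 × 10⁻⁴ s⁻².
N = √(1.1164 × 10⁻⁴) = 0.010566 rad s⁻¹, so T = 2π/N = 594.66 s ≈ 595 s.

595 s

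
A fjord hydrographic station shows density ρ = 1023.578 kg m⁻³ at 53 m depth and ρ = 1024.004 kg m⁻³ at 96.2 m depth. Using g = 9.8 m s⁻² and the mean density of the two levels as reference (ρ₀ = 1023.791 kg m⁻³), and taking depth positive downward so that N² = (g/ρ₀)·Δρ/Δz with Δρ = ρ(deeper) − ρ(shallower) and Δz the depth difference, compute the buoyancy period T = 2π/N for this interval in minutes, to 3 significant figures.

10.8 min

Δρ = 1024.004 − 1023.578 = 0.426 kg m⁻³ over Δz = 96.2 − 53 = 43.2 m.
N² = (9.8/1023.791) × (0.426/43.2) = 9.4393 × 10⁻⁵ s⁻².
N = √(9.4393 × 10⁻⁵) = 9.7156 × 10⁻³ rad s⁻¹, so T = 2π/N = 646.71 s = 10.779 min ≈ 10.8 min.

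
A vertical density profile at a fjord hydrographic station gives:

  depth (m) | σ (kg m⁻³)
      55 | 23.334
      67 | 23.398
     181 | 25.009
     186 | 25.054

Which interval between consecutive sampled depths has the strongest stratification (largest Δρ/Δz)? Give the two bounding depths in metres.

Compute the density gradient over each adjacent pair:
  55–67 m: Δρ/Δz = 0.064/12 = 5.3 × 10⁻³ kg m⁻⁴
  67–181 m: Δρ/Δz = 1.611/114 = 0.014 kg m⁻⁴
  181–186 m: Δρ/Δz = 0.045/5 = 9.0 × 10⁻³ kg m⁻⁴
The largest gradient is in the 67–181 m interval — the pycnocline.

67–181 m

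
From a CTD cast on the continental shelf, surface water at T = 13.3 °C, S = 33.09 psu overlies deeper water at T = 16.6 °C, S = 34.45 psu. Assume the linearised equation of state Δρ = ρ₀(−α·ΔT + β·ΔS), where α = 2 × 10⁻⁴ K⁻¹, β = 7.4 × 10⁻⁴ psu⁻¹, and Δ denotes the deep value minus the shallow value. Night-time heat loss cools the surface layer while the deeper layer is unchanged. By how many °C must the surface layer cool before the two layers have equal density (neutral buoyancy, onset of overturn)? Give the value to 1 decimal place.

Neutral buoyancy requires Δρ = 0, i.e. −α(T_deep − T_surf′) + β(S_deep − S_surf) = 0.
T_surf′ = T_deep − (β/α)·ΔS = 16.6 − (7.4 × 10⁻⁴/2 × 10⁻⁴)·(+1.36) = 11.568 °C.
Cooling required: 13.3 − (11.568) = 1.732 °C.

1.7 °C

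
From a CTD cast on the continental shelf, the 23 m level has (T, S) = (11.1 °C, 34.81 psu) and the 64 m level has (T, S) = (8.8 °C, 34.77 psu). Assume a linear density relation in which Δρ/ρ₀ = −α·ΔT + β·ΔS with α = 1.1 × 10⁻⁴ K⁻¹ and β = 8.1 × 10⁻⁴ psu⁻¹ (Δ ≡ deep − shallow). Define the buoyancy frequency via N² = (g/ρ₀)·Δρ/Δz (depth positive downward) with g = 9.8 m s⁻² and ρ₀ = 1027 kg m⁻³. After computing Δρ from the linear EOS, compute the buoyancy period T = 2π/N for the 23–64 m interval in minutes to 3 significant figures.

14.4 min

ΔT = -2.3 K, ΔS = -0.04 psu (deep − shallow).
Δρ/ρ₀ = −αΔT + βΔS = 2.53 × 10⁻⁴ − 3.24 × 10⁻⁵ = 2.206 × 10⁻⁴, so Δρ ≈ 0.2266 kg m⁻³.
N² = (g/ρ₀)·Δρ/Δz = g·(Δρ/ρ₀)/Δz = 9.8 × 2.206 × 10⁻⁴ / 41 = 5.2729 × 10⁻⁵ s⁻².
N = √(5.2729 × 10⁻⁵) = 7.2615 × 10⁻³ rad s⁻¹ → T = 2π/N = 865.27 s = 14.421 min ≈ 14.4 min.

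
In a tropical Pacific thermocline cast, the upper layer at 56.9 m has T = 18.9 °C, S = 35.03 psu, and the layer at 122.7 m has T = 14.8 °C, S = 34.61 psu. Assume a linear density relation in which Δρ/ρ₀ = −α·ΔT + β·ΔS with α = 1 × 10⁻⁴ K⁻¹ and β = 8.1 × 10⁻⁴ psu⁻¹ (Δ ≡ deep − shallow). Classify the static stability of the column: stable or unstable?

stable

ΔT = 14.8 − 18.9 = -4.1 K and ΔS = 34.61 − 35.03 = -0.42 psu (deep − shallow).
−αΔT = 4.10 × 10⁻⁴; βΔS = -3.402 × 10⁻⁴; sum Δρ/ρ₀ = 6.98 × 10⁻⁵.
Δρ/ρ₀ > 0, so Δρ > 0: deeper water is denser → statically stable.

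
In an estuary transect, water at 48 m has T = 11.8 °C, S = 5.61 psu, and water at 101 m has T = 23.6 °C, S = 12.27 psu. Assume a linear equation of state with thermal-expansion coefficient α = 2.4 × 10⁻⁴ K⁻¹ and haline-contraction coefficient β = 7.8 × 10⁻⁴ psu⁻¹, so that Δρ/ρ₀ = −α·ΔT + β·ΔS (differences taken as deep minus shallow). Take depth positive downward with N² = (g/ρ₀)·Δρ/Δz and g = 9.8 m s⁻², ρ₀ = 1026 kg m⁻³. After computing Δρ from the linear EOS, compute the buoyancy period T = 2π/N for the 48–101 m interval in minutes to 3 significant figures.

ΔT = +11.8 K, ΔS = +6.66 psu (deep − shallow).
Δρ/ρ₀ = −αΔT + βΔS = -2.832 × 10⁻³ + 5.1948 × 10⁻³ = 2.3628 × 10⁻³, so Δρ ≈ 2.424 kg m⁻³.
N² = (g/ρ₀)·Δρ/Δz = g·(Δρ/ρ₀)/Δz = 9.8 × 2.3628 × 10⁻³ / 53 = 4.3690 × 10⁻⁴ s⁻².
N = √(4.3690 × 10⁻⁴) = 0.020902 rad s⁻¹ → T = 2π/N = 300.60 s = 5.0100 min ≈ 5.01 min.

5.01 min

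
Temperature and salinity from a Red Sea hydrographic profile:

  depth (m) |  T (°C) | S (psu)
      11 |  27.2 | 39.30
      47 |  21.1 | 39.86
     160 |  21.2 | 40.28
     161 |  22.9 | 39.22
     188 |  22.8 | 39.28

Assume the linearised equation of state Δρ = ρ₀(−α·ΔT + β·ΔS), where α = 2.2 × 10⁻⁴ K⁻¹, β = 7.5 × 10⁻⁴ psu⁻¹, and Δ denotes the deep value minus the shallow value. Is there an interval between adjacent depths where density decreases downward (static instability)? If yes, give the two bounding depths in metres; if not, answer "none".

160–161 m

Evaluate Δρ/ρ₀ = −αΔT + βΔS across each adjacent pair:
  11–47 m: −αΔT+βΔS = −(2.2 × 10⁻⁴)(-6.1)+(7.5 × 10⁻⁴)(+0.56) = 1.8 × 10⁻³ → stable
  47–160 m: −αΔT+βΔS = −(2.2 × 10⁻⁴)(+0.1)+(7.5 × 10⁻⁴)(+0.42) = 2.9 × 10⁻⁴ → stable
  160–161 m: −αΔT+βΔS = −(2.2 × 10⁻⁴)(+1.7)+(7.5 × 10⁻⁴)(-1.06) = -1.2 × 10⁻³ → UNSTABLE
  161–188 m: −αΔT+βΔS = −(2.2 × 10⁻⁴)(-0.1)+(7.5 × 10⁻⁴)(+0.06) = 6.7 × 10⁻⁵ → stable
The 160–161 m interval has Δρ < 0: lighter water underlies denser water.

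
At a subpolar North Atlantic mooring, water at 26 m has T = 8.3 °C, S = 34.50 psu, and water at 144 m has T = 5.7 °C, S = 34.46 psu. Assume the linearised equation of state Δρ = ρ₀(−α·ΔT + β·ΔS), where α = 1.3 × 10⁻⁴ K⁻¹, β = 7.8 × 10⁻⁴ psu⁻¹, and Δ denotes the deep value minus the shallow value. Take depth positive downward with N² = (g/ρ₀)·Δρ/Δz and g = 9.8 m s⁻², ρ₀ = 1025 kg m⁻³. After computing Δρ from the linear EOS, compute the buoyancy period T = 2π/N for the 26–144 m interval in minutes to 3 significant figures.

20.7 min

ΔT = -2.6 K, ΔS = -0.04 psu (deep − shallow).
Δρ/ρ₀ = −αΔT + βΔS = 3.38 × 10⁻⁴ − 3.12 × 10⁻⁵ = 3.068 × 10⁻⁴, so Δρ ≈ 0.3145 kg m⁻³.
N² = (g/ρ₀)·Δρ/Δz = g·(Δρ/ρ₀)/Δz = 9.8 × 3.068 × 10⁻⁴ / 118 = 2.5480 × 10⁻⁵ s⁻².
N = √(2.5480 × 10⁻⁵) = 5.0478 × 10⁻³ rad s⁻¹ → T = 2π/N = 1.2447 × 10³ s = 20.745 min ≈ 20.7 min.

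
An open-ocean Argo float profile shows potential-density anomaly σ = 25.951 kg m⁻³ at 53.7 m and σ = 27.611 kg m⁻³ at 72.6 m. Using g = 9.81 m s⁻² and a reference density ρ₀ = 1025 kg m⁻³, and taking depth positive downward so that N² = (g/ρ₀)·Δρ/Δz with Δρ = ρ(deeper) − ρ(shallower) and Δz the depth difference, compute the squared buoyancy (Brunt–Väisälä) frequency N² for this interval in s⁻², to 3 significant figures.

8.41 × 10⁻⁴ s⁻²

Δρ = 1027.611 − 1025.951 = 1.660 kg m⁻³ over Δz = 72.6 − 53.7 = 18.9 m.
N² = (9.81/1025) × (1.660/18.9) = 8.4060 × 10⁻⁴ s⁻² ≈ 8.41 × 10⁻⁴ s⁻².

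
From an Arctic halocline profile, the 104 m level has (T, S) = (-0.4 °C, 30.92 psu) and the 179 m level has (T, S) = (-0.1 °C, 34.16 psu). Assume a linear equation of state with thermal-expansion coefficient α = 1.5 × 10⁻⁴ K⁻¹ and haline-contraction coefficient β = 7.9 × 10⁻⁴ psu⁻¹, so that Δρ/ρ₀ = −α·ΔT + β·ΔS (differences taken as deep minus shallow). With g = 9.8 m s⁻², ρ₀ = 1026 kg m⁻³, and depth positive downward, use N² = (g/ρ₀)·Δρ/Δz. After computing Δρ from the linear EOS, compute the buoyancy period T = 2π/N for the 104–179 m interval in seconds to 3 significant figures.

347 s

ΔT = +0.3 K, ΔS = +3.24 psu (deep − shallow).
Δρ/ρ₀ = −αΔT + βΔS = -4.50 × 10⁻⁵ + 2.5596 × 10⁻³ = 2.5146 × 10⁻³, so Δρ ≈ 2.580 kg m⁻³.
N² = (g/ρ₀)·Δρ/Δz = g·(Δρ/ρ₀)/Δz = 9.8 × 2.5146 × 10⁻³ / 75 = 3.2857 × 10⁻⁴ s⁻².
N = √(3.2857 × 10⁻⁴) = 0.018126 rad s⁻¹ → T = 2π/N = 346.64 s ≈ 347 s.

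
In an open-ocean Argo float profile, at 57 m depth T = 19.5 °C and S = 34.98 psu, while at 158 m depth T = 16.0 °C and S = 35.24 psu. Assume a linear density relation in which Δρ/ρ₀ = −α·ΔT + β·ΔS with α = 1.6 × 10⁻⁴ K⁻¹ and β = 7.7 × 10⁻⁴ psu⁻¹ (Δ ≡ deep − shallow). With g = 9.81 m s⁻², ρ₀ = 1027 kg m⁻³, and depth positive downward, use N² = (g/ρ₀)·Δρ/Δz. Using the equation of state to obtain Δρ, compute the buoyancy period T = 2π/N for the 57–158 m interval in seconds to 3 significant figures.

731 s

ΔT = -3.5 K, ΔS = +0.26 psu (deep − shallow).
Δρ/ρ₀ = −αΔT + βΔS = 5.60 × 10⁻⁴ + 2.002 × 10⁻⁴ = 7.602 × 10⁻⁴, so Δρ ≈ 0.7807 kg m⁻³.
N² = (g/ρ₀)·Δρ/Δz = g·(Δρ/ρ₀)/Δz = 9.81 × 7.602 × 10⁻⁴ / 101 = 7.3837 × 10⁻⁵ s⁻².
N = √(7.3837 × 10⁻⁵) = 8.5928 × 10⁻³ rad s⁻¹ → T = 2π/N = 731.22 s ≈ 731 s.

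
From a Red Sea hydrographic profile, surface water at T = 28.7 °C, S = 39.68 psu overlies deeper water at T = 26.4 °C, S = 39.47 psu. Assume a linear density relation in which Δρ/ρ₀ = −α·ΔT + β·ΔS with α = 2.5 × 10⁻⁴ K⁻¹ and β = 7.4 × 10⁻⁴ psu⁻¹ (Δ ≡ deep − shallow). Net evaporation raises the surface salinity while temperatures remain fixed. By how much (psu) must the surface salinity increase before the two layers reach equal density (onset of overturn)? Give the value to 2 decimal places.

0.57 psu

Neutral buoyancy requires −α(T_deep − T_surf) + β(S_deep − S_surf′) = 0.
S_surf′ = S_deep − (α/β)·ΔT = 39.47 − (2.5 × 10⁻⁴/7.4 × 10⁻⁴)·(-2.3) = 40.2470 psu.
Increase required: 40.2470 − 39.68 = 0.5670 psu.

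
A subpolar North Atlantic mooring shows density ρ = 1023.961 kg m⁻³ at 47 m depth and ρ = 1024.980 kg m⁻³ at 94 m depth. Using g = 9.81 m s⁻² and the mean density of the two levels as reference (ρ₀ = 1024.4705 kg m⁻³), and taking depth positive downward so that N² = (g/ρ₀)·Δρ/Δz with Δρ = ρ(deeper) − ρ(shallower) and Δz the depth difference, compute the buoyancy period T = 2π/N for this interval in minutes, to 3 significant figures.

Δρ = 1024.980 − 1023.961 = 1.019 kg m⁻³ over Δz = 94 − 47 = 47 m.
N² = (9.81/1024.4705) × (1.019/47) = 2.0761 × 10⁻⁴ s⁻².
N = √(2.0761 × 10⁻⁴) = 0.014409 rad s⁻¹, so T = 2π/N = 436.06 s = 7.2677 min ≈ 7.27 min.

7.27 min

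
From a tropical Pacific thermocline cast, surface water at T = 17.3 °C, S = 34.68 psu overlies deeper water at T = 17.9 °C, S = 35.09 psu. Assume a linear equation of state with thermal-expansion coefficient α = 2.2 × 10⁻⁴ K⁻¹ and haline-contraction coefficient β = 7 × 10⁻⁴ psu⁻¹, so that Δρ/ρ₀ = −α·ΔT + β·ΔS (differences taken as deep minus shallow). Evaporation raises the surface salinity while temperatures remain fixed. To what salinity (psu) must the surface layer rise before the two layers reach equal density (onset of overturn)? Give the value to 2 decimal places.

34.90 psu

Neutral buoyancy requires −α(T_deep − T_surf) + β(S_deep − S_surf′) = 0.
S_surf′ = S_deep − (α/β)·ΔT = 35.09 − (2.2 × 10⁻⁴/7 × 10⁻⁴)·(+0.6) = 34.9014 psu.
Increase required: 34.9014 − 34.68 = 0.2214 psu.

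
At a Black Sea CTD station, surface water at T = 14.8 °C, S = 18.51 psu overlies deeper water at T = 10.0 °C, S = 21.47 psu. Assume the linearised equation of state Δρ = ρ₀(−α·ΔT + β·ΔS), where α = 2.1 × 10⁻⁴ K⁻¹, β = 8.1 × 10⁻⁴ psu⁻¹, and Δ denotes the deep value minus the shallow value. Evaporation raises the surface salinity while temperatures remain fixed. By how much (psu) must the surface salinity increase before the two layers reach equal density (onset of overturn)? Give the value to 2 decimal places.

4.20 psu

Neutral buoyancy requires −α(T_deep − T_surf) + β(S_deep − S_surf′) = 0.
S_surf′ = S_deep − (α/β)·ΔT = 21.47 − (2.1 × 10⁻⁴/8.1 × 10⁻⁴)·(-4.8) = 22.7144 psu.
Increase required: 22.7144 − 18.51 = 4.2044 psu.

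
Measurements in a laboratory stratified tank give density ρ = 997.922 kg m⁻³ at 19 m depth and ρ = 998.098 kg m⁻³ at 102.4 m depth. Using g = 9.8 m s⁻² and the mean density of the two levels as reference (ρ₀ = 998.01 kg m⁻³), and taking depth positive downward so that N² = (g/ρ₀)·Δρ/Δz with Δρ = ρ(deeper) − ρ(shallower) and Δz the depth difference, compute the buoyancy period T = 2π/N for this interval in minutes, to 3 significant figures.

Δρ = 998.098 − 997.922 = 0.176 kg m⁻³ over Δz = 102.4 − 19 = 83.4 m.
N² = (9.8/998.01) × (0.176/83.4) = 2.0722 × 10⁻⁵ s⁻².
N = √(2.0722 × 10⁻⁵) = 4.5521 × 10⁻³ rad s⁻¹, so T = 2π/N = 1.3803 × 10³ s = 23.005 min ≈ 23.0 min.

23.0 min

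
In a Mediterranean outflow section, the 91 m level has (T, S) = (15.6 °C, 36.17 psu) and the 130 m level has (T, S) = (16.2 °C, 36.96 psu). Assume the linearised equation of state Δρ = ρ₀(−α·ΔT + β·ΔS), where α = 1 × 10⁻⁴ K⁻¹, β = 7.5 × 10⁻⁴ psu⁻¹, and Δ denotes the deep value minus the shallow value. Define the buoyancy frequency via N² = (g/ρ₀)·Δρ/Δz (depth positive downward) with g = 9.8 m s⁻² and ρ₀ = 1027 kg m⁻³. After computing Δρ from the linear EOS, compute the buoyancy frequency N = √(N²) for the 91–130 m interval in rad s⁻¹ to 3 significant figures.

0.0116 rad s⁻¹

ΔT = +0.6 K, ΔS = +0.79 psu (deep − shallow).
Δρ/ρ₀ = −αΔT + βΔS = -6.00 × 10⁻⁵ + 5.925 × 10⁻⁴ = 5.325 × 10⁻⁴, so Δρ ≈ 0.5469 kg m⁻³.
N² = (g/ρ₀)·Δρ/Δz = g·(Δρ/ρ₀)/Δz = 9.8 × 5.325 × 10⁻⁴ / 39 = 1.3381 × 10⁻⁴ s⁻².
N = √(1.3381 × 10⁻⁴) = 0.011568 rad s⁻¹ ≈ 0.0116 rad s⁻¹.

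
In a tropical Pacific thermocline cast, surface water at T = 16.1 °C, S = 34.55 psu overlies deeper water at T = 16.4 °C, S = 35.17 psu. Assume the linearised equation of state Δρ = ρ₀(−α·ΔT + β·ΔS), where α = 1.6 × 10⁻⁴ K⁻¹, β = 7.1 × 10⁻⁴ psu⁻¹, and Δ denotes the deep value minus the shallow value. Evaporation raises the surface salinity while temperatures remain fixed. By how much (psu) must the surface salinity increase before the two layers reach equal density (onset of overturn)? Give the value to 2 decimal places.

0.55 psu

Neutral buoyancy requires −α(T_deep − T_surf) + β(S_deep − S_surf′) = 0.
S_surf′ = S_deep − (α/β)·ΔT = 35.17 − (1.6 × 10⁻⁴/7.1 × 10⁻⁴)·(+0.3) = 35.1024 psu.
Increase required: 35.1024 − 34.55 = 0.5524 psu.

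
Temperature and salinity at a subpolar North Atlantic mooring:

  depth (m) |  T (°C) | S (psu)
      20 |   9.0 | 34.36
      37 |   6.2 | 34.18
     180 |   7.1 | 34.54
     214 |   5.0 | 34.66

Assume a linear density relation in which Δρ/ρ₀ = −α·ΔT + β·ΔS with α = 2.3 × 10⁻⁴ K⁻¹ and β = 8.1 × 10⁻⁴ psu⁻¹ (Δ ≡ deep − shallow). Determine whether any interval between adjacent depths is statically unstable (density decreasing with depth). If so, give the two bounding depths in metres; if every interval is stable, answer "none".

none

Evaluate Δρ/ρ₀ = −αΔT + βΔS across each adjacent pair:
  20–37 m: −αΔT+βΔS = −(2.3 × 10⁻⁴)(-2.8)+(8.1 × 10⁻⁴)(-0.18) = 5.0 × 10⁻⁴ → stable
  37–180 m: −αΔT+βΔS = −(2.3 × 10⁻⁴)(+0.9)+(8.1 × 10⁻⁴)(+0.36) = 8.5 × 10⁻⁵ → stable
  180–214 m: −αΔT+βΔS = −(2.3 × 10⁻⁴)(-2.1)+(8.1 × 10⁻⁴)(+0.12) = 5.8 × 10⁻⁴ → stable
Every interval has Δρ > 0: the column is stably stratified throughout.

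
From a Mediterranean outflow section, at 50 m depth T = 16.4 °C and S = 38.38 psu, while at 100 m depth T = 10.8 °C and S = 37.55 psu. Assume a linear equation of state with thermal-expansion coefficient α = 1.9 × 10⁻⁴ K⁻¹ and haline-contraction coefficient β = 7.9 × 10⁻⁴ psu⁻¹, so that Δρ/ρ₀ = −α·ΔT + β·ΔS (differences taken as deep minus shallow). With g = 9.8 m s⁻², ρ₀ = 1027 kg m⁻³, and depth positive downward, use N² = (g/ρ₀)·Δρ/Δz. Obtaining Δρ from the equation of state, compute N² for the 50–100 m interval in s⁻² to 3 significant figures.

ΔT = -5.6 K, ΔS = -0.83 psu (deep − shallow).
Δρ/ρ₀ = −αΔT + βΔS = 1.064 × 10⁻³ − 6.557 × 10⁻⁴ = 4.083 × 10⁻⁴, so Δρ ≈ 0.4193 kg m⁻³.
N² = (g/ρ₀)·Δρ/Δz = g·(Δρ/ρ₀)/Δz = 9.8 × 4.083 × 10⁻⁴ / 50 = 8.0027 × 10⁻⁵ s⁻² ≈ 8.00 × 10⁻⁵ s⁻².

8.00 × 10⁻⁵ s⁻²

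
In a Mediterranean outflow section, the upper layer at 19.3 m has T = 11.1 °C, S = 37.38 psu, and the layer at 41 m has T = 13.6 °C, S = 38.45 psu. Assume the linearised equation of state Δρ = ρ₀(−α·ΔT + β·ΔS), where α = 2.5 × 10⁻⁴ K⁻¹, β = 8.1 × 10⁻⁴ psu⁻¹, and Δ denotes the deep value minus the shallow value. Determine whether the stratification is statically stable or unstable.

ΔT = 13.6 − 11.1 = +2.5 K and ΔS = 38.45 − 37.38 = +1.07 psu (deep − shallow).
−αΔT = -6.25 × 10⁻⁴; βΔS = 8.667 × 10⁻⁴; sum Δρ/ρ₀ = 2.417 × 10⁻⁴.
Δρ/ρ₀ > 0, so Δρ > 0: deeper water is denser → statically stable.

stable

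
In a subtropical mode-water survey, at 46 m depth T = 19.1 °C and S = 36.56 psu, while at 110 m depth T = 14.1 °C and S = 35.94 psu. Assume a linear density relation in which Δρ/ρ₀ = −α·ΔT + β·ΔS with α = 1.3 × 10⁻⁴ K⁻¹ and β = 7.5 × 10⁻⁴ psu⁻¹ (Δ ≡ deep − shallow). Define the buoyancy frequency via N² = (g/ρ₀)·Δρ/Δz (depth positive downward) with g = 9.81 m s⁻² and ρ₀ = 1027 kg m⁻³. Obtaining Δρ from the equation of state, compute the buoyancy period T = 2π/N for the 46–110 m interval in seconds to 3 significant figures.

ΔT = -5.0 K, ΔS = -0.62 psu (deep − shallow).
Δρ/ρ₀ = −αΔT + βΔS = 6.50 × 10⁻⁴ − 4.65 × 10⁻⁴ = 1.85 × 10⁻⁴, so Δρ ≈ 0.1900 kg m⁻³.
N² = (g/ρ₀)·Δρ/Δz = g·(Δρ/ρ₀)/Δz = 9.81 × 1.85 × 10⁻⁴ / 64 = 2.8357 × 10⁻⁵ s⁻².
N = √(2.8357 × 10⁻⁵) = 5.3251 × 10⁻³ rad s⁻¹ → T = 2π/N = 1.1799 × 10³ s ≈ 1.18 × 10³ s.

1.18 × 10³ s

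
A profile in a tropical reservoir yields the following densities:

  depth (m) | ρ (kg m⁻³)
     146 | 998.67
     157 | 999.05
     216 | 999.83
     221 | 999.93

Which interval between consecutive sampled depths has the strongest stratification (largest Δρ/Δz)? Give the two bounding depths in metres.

146–157 m

Compute the density gradient over each adjacent pair:
  146–157 m: Δρ/Δz = 0.38/11 = 0.035 kg m⁻⁴
  157–216 m: Δρ/Δz = 0.78/59 = 0.013 kg m⁻⁴
  216–221 m: Δρ/Δz = 0.10/5 = 0.020 kg m⁻⁴
The largest gradient is in the 146–157 m interval — the pycnocline.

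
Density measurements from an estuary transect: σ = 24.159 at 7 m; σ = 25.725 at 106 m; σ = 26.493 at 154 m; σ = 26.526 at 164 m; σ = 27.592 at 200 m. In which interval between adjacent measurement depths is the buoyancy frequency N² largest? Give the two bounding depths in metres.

Compute the density gradient over each adjacent pair:
  7–106 m: Δρ/Δz = 1.566/99 = 0.016 kg m⁻⁴
  106–154 m: Δρ/Δz = 0.768/48 = 0.016 kg m⁻⁴
  154–164 m: Δρ/Δz = 0.033/10 = 3.3 × 10⁻³ kg m⁻⁴
  164–200 m: Δρ/Δz = 1.066/36 = 0.030 kg m⁻⁴
The largest gradient is in the 164–200 m interval — the pycnocline.

164–200 m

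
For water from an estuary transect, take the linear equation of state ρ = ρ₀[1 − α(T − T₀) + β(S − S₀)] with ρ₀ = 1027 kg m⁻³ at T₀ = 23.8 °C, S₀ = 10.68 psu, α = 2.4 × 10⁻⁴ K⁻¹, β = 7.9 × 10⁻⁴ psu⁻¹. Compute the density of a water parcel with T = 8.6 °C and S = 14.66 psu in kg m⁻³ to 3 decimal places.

T − T₀ = -15.2 K, S − S₀ = +3.98 psu.
Bracket = 1 − α·(-15.2) + β·(+3.98) = 1 + (6.7922 × 10⁻³) = 1.0067922.
ρ = 1027 × 1.0067922 = 1033.976 kg m⁻³.

1033.976 kg m⁻³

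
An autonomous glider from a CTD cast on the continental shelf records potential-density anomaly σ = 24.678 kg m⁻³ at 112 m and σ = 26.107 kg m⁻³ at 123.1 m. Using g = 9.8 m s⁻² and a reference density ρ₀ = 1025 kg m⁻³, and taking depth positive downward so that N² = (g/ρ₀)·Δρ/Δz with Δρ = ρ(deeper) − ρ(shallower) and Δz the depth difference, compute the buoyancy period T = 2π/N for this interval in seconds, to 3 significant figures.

Δρ = 1026.107 − 1024.678 = 1.429 kg m⁻³ over Δz = 123.1 − 112 = 11.1 m.
N² = (9.8/1025) × (1.429/11.1) = 1.2309 × 10⁻³ s⁻².
N = √(1.2309 × 10⁻³) = 0.035084 rad s⁻¹, so T = 2π/N = 179.09 s ≈ 179 s.

179 s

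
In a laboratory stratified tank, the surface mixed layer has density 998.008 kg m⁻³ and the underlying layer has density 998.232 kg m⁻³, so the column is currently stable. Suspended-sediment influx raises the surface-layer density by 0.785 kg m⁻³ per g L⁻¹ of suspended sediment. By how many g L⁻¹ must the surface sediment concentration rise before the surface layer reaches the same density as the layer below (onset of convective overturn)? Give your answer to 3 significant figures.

Density deficit of the surface layer: 998.232 − 998.008 = 0.224 kg m⁻³.
Required change = 0.224 / 0.785 = 0.285 g L⁻¹.

0.285 g L⁻¹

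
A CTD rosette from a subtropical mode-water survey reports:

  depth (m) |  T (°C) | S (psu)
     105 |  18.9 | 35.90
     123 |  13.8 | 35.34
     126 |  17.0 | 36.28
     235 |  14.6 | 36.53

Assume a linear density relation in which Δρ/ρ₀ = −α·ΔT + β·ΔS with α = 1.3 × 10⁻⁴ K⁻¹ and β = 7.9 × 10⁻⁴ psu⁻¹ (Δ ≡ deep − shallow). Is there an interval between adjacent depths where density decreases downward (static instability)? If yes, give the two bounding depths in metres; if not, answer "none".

Evaluate Δρ/ρ₀ = −αΔT + βΔS across each adjacent pair:
  105–123 m: −αΔT+βΔS = −(1.3 × 10⁻⁴)(-5.1)+(7.9 × 10⁻⁴)(-0.56) = 2.2 × 10⁻⁴ → stable
  123–126 m: −αΔT+βΔS = −(1.3 × 10⁻⁴)(+3.2)+(7.9 × 10⁻⁴)(+0.94) = 3.3 × 10⁻⁴ → stable
  126–235 m: −αΔT+βΔS = −(1.3 × 10⁻⁴)(-2.4)+(7.9 × 10⁻⁴)(+0.25) = 5.1 × 10⁻⁴ → stable
Every interval has Δρ > 0: the column is stably stratified throughout.

none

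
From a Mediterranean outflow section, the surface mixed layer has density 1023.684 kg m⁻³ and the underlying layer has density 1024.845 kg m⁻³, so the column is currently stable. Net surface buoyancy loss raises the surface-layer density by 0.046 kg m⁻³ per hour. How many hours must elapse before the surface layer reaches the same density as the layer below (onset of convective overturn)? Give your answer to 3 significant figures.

Density deficit of the surface layer: 1024.845 − 1023.684 = 1.161 kg m⁻³.
Required change = 1.161 / 0.046 = 25.2 hours.

25.2 hours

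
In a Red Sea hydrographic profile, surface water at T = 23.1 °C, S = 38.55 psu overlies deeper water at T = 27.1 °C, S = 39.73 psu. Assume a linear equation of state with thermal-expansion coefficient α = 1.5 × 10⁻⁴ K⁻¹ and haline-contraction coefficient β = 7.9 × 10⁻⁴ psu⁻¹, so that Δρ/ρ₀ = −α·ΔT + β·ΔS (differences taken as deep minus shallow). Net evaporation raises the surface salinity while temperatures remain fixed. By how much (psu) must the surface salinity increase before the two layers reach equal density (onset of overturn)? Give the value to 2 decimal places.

Neutral buoyancy requires −α(T_deep − T_surf) + β(S_deep − S_surf′) = 0.
S_surf′ = S_deep − (α/β)·ΔT = 39.73 − (1.5 × 10⁻⁴/7.9 × 10⁻⁴)·(+4.0) = 38.9705 psu.
Increase required: 38.9705 − 38.55 = 0.4205 psu.

0.42 psu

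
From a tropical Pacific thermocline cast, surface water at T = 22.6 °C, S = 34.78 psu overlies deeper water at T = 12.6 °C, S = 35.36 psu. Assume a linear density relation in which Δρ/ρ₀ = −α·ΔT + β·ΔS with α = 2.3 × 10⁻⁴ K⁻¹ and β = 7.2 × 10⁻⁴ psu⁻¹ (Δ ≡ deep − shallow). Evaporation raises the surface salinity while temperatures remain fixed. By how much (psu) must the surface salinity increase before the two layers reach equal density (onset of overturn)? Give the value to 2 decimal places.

Neutral buoyancy requires −α(T_deep − T_surf) + β(S_deep − S_surf′) = 0.
S_surf′ = S_deep − (α/β)·ΔT = 35.36 − (2.3 × 10⁻⁴/7.2 × 10⁻⁴)·(-10.0) = 38.5544 psu.
Increase required: 38.5544 − 34.78 = 3.7744 psu.

3.77 psu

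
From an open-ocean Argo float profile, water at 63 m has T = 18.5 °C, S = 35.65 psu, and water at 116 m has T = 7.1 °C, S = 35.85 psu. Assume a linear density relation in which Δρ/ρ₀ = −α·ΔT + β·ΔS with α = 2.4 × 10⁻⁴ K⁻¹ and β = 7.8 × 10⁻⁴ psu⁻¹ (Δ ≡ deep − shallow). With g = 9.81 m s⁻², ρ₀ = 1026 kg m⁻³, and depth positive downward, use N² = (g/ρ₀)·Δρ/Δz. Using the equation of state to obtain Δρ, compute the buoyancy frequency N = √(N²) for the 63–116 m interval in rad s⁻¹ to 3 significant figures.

0.0231 rad s⁻¹

ΔT = -11.4 K, ΔS = +0.20 psu (deep − shallow).
Δρ/ρ₀ = −αΔT + βΔS = 2.736 × 10⁻³ + 1.56 × 10⁻⁴ = 2.892 × 10⁻³, so Δρ ≈ 2.967 kg m⁻³.
N² = (g/ρ₀)·Δρ/Δz = g·(Δρ/ρ₀)/Δz = 9.81 × 2.892 × 10⁻³ / 53 = 5.3529 × 10⁻⁴ s⁻².
N = √(5.3529 × 10⁻⁴) = 0.023136 rad s⁻¹ ≈ 0.0231 rad s⁻¹.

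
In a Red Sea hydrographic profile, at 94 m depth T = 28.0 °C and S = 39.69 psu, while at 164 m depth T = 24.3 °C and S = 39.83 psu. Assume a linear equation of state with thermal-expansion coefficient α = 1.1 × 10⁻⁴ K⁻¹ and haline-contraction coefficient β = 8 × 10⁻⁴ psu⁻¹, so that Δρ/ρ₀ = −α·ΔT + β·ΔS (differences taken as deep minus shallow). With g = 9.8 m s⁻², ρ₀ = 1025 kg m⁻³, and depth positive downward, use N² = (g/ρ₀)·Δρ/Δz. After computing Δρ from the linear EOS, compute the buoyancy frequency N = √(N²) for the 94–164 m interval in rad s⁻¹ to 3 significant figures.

ΔT = -3.7 K, ΔS = +0.14 psu (deep − shallow).
Δρ/ρ₀ = −αΔT + βΔS = 4.07 × 10⁻⁴ + 1.12 × 10⁻⁴ = 5.19 × 10⁻⁴, so Δρ ≈ 0.5320 kg m⁻³.
N² = (g/ρ₀)·Δρ/Δz = g·(Δρ/ρ₀)/Δz = 9.8 × 5.19 × 10⁻⁴ / 70 = 7.2660 × 10⁻⁵ s⁻².
N = √(7.2660 × 10⁻⁵) = 8.5241 × 10⁻³ rad s⁻¹ ≈ 8.52 × 10⁻³ rad s⁻¹.

8.52 × 10⁻³ rad s⁻¹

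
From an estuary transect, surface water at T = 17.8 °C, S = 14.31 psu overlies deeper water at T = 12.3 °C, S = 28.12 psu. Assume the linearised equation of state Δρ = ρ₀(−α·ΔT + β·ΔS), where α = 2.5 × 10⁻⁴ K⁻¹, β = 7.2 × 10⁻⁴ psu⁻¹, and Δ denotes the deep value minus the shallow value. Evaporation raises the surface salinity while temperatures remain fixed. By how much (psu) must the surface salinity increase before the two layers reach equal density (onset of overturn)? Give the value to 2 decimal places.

Neutral buoyancy requires −α(T_deep − T_surf) + β(S_deep − S_surf′) = 0.
S_surf′ = S_deep − (α/β)·ΔT = 28.12 − (2.5 × 10⁻⁴/7.2 × 10⁻⁴)·(-5.5) = 30.0297 psu.
Increase required: 30.0297 − 14.31 = 15.7197 psu.

15.72 psu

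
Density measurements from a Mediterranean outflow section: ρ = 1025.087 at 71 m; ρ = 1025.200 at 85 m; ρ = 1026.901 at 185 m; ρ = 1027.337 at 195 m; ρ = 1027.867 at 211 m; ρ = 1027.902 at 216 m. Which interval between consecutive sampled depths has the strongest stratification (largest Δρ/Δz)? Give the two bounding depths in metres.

Compute the density gradient over each adjacent pair:
  71–85 m: Δρ/Δz = 0.113/14 = 8.1 × 10⁻³ kg m⁻⁴
  85–185 m: Δρ/Δz = 1.701/100 = 0.017 kg m⁻⁴
  185–195 m: Δρ/Δz = 0.436/10 = 0.044 kg m⁻⁴
  195–211 m: Δρ/Δz = 0.530/16 = 0.033 kg m⁻⁴
  211–216 m: Δρ/Δz = 0.035/5 = 7.0 × 10⁻³ kg m⁻⁴
The largest gradient is in the 185–195 m interval — the pycnocline.

185–195 m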